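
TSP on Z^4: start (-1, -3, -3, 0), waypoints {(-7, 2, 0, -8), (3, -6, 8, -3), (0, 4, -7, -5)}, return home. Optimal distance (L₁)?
88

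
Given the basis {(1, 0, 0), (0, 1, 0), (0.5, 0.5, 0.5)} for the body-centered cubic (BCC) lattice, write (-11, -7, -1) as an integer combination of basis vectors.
-10b₁ - 6b₂ - 2b₃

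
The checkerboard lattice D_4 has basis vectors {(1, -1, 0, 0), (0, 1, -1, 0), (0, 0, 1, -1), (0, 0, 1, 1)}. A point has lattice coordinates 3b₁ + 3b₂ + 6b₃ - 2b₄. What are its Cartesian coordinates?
(3, 0, 1, -8)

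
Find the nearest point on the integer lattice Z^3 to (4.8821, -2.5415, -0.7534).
(5, -3, -1)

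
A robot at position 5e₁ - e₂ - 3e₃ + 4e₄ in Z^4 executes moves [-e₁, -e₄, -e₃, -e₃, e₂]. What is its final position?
(4, 0, -5, 3)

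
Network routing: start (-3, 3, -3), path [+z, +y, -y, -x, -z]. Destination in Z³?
(-4, 3, -3)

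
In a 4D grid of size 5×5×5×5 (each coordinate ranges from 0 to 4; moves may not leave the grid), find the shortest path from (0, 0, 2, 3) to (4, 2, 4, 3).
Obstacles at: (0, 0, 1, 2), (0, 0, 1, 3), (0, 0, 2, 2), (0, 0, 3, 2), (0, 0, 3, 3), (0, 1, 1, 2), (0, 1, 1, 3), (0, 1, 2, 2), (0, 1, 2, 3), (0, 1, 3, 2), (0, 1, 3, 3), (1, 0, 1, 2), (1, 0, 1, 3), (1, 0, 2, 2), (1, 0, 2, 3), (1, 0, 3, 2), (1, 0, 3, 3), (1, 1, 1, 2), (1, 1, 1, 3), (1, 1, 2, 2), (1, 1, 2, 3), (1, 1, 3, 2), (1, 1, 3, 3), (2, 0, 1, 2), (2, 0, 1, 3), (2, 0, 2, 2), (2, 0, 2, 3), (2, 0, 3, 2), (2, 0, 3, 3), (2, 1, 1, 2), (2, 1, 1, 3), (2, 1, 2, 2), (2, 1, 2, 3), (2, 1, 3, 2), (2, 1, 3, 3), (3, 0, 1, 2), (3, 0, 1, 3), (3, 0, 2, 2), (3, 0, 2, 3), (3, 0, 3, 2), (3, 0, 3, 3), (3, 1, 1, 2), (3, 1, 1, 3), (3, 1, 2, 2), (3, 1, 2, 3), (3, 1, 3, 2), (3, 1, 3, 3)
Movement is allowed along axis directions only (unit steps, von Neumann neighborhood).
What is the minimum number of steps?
10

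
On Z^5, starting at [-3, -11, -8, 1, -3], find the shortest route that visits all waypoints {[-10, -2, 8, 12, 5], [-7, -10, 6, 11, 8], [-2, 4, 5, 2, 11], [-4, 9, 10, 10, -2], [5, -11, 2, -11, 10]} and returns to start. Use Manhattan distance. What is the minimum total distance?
200
(one optimal route: (-3, -11, -8, 1, -3) → (-7, -10, 6, 11, 8) → (-10, -2, 8, 12, 5) → (-4, 9, 10, 10, -2) → (-2, 4, 5, 2, 11) → (5, -11, 2, -11, 10) → (-3, -11, -8, 1, -3))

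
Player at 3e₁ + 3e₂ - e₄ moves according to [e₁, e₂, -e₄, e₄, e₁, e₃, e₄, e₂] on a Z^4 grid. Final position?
(5, 5, 1, 0)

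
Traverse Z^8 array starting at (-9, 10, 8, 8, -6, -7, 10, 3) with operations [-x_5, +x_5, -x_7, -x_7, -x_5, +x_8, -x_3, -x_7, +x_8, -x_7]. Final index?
(-9, 10, 7, 8, -7, -7, 6, 5)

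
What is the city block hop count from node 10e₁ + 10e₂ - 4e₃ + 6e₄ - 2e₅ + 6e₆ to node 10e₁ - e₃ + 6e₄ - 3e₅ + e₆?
19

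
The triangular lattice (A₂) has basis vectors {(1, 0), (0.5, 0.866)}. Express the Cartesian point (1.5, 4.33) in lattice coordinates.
-b₁ + 5b₂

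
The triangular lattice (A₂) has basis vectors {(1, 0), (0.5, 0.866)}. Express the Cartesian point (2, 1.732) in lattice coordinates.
b₁ + 2b₂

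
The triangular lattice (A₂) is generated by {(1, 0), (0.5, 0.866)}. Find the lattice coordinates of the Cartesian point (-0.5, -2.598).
b₁ - 3b₂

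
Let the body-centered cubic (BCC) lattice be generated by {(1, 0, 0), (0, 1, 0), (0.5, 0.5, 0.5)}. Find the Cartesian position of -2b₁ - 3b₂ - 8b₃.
(-6, -7, -4)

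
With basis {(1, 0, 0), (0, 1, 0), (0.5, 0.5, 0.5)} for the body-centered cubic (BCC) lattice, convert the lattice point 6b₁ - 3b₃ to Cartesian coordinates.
(4.5, -1.5, -1.5)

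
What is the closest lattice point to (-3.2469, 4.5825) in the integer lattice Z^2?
(-3, 5)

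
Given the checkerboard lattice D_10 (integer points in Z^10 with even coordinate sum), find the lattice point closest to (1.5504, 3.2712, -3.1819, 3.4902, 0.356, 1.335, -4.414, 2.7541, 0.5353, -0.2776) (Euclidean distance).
(2, 3, -3, 3, 0, 1, -4, 3, 1, 0)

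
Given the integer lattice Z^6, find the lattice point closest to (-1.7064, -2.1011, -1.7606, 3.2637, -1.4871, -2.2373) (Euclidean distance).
(-2, -2, -2, 3, -1, -2)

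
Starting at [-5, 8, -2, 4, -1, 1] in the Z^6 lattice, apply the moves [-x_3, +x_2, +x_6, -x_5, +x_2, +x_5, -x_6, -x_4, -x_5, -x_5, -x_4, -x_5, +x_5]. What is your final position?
(-5, 10, -3, 2, -3, 1)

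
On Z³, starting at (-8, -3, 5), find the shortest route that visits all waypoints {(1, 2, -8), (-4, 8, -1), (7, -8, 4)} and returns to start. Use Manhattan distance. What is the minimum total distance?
88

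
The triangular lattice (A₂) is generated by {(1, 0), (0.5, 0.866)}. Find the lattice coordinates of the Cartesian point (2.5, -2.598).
4b₁ - 3b₂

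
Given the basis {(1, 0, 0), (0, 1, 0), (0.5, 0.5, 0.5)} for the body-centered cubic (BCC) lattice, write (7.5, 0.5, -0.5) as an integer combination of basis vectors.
8b₁ + b₂ - b₃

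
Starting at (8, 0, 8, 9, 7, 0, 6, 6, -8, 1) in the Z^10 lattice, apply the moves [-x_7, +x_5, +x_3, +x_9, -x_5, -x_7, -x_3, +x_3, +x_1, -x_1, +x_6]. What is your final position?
(8, 0, 9, 9, 7, 1, 4, 6, -7, 1)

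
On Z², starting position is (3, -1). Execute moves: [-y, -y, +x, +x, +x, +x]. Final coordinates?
(7, -3)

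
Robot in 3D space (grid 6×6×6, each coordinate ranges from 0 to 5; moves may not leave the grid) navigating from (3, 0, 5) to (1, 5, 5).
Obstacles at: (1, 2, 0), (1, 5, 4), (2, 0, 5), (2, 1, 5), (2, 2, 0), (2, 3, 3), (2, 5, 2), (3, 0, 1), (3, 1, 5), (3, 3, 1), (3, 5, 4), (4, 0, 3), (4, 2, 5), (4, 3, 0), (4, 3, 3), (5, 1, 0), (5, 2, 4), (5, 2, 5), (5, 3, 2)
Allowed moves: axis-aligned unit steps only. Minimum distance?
9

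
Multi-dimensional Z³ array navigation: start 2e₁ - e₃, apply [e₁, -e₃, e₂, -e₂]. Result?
(3, 0, -2)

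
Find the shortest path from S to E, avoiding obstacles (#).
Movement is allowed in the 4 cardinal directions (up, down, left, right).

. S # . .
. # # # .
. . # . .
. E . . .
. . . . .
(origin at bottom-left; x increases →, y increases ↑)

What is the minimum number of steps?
5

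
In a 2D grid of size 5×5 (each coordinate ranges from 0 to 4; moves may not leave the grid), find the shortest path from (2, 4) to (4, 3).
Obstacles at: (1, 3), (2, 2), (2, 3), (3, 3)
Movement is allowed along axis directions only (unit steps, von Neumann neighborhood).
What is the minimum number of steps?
3
(one shortest path: (2, 4) → (3, 4) → (4, 4) → (4, 3))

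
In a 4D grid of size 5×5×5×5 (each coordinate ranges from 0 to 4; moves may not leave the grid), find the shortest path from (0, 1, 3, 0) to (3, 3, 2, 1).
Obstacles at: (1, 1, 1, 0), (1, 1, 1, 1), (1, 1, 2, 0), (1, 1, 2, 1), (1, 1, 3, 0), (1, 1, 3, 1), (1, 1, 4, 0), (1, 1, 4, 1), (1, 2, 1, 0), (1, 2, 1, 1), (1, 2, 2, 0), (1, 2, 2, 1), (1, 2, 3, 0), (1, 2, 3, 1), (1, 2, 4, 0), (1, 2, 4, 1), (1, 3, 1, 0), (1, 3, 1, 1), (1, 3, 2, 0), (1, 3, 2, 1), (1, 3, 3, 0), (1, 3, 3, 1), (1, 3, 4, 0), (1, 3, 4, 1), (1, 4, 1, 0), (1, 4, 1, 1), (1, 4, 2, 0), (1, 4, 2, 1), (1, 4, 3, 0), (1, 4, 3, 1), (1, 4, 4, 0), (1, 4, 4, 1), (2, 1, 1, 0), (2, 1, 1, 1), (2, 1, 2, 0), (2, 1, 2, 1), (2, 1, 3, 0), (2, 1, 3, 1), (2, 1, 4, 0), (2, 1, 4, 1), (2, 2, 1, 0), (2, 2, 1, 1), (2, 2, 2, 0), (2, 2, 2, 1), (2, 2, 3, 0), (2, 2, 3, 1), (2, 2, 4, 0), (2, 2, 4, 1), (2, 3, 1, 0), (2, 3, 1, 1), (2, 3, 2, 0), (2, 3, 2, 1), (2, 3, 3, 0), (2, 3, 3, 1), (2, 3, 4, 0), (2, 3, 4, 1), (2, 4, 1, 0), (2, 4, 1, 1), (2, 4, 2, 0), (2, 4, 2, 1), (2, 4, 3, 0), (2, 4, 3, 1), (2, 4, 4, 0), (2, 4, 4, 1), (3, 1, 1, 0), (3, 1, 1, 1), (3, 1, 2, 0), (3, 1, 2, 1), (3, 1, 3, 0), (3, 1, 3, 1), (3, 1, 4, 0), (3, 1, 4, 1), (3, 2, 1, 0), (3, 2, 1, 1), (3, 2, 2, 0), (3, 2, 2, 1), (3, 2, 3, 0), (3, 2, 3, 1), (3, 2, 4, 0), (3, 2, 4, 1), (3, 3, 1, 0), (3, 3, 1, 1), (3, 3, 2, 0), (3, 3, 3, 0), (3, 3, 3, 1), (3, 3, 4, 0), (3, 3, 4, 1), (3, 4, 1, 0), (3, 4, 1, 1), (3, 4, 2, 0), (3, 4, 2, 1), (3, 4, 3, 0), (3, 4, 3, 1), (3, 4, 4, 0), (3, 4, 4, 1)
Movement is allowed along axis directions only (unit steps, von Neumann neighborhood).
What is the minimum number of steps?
9
(one shortest path: (0, 1, 3, 0) → (0, 2, 3, 0) → (0, 3, 3, 0) → (0, 3, 2, 0) → (0, 3, 2, 1) → (0, 3, 2, 2) → (1, 3, 2, 2) → (2, 3, 2, 2) → (3, 3, 2, 2) → (3, 3, 2, 1))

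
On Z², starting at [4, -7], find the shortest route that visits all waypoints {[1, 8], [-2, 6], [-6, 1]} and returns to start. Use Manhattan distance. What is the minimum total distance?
50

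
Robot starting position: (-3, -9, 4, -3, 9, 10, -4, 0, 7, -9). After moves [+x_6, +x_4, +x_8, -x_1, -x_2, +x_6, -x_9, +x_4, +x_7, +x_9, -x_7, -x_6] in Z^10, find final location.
(-4, -10, 4, -1, 9, 11, -4, 1, 7, -9)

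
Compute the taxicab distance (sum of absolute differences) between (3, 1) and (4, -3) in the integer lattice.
5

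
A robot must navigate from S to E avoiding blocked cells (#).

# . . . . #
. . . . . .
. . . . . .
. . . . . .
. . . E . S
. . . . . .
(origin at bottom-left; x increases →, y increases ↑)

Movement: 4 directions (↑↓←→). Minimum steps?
2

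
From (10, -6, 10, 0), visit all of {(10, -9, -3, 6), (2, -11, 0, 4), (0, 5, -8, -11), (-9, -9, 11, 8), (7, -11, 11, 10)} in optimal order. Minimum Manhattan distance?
128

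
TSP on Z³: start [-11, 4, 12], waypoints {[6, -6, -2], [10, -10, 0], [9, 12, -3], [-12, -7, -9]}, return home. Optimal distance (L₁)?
138
(one optimal route: (-11, 4, 12) → (9, 12, -3) → (10, -10, 0) → (6, -6, -2) → (-12, -7, -9) → (-11, 4, 12))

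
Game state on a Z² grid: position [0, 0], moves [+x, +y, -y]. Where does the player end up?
(1, 0)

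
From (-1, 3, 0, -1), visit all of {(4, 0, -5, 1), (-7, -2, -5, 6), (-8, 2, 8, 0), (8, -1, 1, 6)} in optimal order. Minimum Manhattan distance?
75
(one optimal route: (-1, 3, 0, -1) → (-8, 2, 8, 0) → (-7, -2, -5, 6) → (4, 0, -5, 1) → (8, -1, 1, 6))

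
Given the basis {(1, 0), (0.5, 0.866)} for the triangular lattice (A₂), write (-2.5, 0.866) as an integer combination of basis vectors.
-3b₁ + b₂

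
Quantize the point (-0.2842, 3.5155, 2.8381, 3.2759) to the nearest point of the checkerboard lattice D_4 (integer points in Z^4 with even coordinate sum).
(0, 4, 3, 3)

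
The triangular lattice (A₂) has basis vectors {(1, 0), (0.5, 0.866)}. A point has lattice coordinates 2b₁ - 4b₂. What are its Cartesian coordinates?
(0, -3.464)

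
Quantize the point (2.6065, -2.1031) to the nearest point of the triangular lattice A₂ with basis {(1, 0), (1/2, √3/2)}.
(2.5, -2.598)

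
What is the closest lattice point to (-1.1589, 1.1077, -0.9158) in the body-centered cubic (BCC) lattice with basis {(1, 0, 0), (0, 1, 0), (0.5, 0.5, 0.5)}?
(-1, 1, -1)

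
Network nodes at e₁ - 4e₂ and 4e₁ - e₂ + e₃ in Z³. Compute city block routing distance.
7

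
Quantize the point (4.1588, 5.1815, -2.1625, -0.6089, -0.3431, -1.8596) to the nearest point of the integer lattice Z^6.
(4, 5, -2, -1, 0, -2)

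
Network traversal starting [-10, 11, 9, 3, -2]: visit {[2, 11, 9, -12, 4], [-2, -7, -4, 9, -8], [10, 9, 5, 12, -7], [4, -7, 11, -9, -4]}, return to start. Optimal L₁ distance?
190
(one optimal route: (-10, 11, 9, 3, -2) → (2, 11, 9, -12, 4) → (4, -7, 11, -9, -4) → (-2, -7, -4, 9, -8) → (10, 9, 5, 12, -7) → (-10, 11, 9, 3, -2))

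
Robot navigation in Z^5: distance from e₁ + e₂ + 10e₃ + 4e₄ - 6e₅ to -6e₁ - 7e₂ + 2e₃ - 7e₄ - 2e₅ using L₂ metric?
17.72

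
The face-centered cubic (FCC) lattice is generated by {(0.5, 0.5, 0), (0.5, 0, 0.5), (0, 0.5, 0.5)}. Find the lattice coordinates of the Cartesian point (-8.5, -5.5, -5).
-9b₁ - 8b₂ - 2b₃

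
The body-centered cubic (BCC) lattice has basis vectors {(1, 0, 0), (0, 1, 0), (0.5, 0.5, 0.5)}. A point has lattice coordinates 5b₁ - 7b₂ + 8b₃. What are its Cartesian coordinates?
(9, -3, 4)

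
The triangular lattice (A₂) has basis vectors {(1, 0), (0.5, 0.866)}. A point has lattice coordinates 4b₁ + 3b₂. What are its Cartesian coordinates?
(5.5, 2.598)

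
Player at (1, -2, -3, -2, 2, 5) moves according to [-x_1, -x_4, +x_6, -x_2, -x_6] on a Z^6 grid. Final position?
(0, -3, -3, -3, 2, 5)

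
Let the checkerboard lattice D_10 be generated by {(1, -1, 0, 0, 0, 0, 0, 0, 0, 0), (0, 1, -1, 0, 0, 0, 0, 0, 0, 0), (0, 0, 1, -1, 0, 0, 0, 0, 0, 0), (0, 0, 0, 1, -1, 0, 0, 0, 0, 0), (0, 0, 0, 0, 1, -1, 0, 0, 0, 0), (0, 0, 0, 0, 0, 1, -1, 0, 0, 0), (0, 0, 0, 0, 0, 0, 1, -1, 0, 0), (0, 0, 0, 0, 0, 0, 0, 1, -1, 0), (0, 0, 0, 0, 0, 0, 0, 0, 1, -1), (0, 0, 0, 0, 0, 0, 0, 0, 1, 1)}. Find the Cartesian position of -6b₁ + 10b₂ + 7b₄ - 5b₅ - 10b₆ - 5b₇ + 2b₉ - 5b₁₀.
(-6, 16, -10, 7, -12, -5, 5, 5, -3, -7)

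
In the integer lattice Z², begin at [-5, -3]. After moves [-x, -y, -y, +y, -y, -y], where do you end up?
(-6, -6)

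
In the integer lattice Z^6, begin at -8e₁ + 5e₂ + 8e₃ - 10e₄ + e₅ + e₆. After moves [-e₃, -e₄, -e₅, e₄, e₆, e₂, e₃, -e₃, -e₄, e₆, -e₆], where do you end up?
(-8, 6, 7, -11, 0, 2)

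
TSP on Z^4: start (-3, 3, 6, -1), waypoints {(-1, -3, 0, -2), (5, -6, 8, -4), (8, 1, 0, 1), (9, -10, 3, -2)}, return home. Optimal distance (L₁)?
86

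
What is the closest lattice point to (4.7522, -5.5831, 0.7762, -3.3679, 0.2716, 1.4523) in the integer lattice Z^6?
(5, -6, 1, -3, 0, 1)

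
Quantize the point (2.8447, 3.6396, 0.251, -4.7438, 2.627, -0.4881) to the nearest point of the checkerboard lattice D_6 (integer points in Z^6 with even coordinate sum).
(3, 4, 0, -5, 3, -1)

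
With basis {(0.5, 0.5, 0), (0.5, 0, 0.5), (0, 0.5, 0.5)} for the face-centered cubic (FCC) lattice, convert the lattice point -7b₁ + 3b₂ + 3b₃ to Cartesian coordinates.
(-2, -2, 3)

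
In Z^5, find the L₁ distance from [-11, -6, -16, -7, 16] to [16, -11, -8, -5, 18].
44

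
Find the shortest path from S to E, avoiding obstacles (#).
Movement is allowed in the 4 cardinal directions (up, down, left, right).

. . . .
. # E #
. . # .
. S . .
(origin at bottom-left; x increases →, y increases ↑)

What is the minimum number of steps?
7
(one shortest path: (1, 0) → (0, 0) → (0, 1) → (0, 2) → (0, 3) → (1, 3) → (2, 3) → (2, 2))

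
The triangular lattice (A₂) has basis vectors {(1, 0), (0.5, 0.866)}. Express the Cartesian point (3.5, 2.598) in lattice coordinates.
2b₁ + 3b₂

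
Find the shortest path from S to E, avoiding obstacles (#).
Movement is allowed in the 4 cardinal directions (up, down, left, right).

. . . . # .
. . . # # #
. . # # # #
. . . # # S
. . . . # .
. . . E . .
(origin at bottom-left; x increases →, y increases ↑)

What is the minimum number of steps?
4
(one shortest path: (5, 2) → (5, 1) → (5, 0) → (4, 0) → (3, 0))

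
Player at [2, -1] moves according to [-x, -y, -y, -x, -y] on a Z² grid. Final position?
(0, -4)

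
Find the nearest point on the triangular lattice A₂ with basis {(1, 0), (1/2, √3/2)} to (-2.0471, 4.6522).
(-2, 5.196)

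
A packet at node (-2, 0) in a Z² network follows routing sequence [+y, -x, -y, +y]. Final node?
(-3, 1)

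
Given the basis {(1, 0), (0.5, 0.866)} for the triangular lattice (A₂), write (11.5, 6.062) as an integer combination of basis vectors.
8b₁ + 7b₂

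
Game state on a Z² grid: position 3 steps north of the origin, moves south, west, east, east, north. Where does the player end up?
(1, 3)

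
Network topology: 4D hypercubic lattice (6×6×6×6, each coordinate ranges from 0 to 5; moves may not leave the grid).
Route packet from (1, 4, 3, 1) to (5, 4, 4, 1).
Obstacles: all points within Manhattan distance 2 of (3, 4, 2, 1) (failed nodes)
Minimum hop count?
7
(one shortest path: (1, 4, 3, 1) → (1, 3, 3, 1) → (2, 3, 3, 1) → (2, 3, 4, 1) → (3, 3, 4, 1) → (4, 3, 4, 1) → (5, 3, 4, 1) → (5, 4, 4, 1))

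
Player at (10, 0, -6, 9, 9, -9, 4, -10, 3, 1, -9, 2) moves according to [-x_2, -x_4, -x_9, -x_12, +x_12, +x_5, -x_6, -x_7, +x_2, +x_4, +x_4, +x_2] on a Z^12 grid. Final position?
(10, 1, -6, 10, 10, -10, 3, -10, 2, 1, -9, 2)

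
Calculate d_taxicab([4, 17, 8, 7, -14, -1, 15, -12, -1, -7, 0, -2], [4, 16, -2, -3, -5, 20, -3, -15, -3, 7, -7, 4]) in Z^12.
101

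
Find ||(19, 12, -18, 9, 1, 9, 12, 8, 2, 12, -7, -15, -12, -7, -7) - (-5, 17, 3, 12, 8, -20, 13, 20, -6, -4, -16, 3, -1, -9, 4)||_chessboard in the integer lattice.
29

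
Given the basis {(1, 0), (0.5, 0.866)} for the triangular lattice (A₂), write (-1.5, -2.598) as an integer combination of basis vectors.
-3b₂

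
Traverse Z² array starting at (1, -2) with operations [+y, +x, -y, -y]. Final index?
(2, -3)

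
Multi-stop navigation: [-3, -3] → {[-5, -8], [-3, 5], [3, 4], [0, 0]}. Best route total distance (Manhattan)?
34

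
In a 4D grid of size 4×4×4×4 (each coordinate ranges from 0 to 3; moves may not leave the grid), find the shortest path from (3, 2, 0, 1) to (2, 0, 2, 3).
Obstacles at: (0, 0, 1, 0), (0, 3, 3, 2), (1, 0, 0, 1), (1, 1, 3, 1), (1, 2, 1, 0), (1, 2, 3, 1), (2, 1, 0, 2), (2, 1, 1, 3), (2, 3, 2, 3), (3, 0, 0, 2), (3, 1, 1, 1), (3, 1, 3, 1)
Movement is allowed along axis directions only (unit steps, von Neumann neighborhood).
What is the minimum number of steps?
7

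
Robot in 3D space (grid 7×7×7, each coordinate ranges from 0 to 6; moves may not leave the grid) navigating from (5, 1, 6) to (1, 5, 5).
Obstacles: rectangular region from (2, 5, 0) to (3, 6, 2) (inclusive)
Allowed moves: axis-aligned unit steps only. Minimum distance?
9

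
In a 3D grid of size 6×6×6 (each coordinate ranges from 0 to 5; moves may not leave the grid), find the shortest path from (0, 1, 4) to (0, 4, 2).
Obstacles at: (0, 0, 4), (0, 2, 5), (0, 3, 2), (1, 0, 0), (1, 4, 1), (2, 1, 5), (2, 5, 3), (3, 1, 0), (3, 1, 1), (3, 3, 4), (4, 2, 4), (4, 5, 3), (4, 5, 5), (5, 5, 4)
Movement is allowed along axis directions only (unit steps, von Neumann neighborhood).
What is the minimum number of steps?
5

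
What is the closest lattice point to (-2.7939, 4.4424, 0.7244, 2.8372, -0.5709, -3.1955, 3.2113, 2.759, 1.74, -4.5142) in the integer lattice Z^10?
(-3, 4, 1, 3, -1, -3, 3, 3, 2, -5)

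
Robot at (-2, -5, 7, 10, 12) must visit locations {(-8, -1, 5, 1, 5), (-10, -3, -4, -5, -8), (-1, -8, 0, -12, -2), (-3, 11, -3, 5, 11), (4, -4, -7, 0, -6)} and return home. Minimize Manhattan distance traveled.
204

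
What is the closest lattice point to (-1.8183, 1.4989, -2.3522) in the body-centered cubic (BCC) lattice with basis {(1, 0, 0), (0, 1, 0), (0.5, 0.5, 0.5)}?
(-1.5, 1.5, -2.5)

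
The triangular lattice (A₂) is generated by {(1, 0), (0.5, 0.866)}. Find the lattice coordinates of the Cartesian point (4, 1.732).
3b₁ + 2b₂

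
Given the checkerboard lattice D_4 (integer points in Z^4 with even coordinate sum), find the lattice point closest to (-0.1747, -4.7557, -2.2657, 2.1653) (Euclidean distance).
(0, -5, -3, 2)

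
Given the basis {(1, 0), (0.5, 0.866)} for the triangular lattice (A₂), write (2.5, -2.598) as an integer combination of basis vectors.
4b₁ - 3b₂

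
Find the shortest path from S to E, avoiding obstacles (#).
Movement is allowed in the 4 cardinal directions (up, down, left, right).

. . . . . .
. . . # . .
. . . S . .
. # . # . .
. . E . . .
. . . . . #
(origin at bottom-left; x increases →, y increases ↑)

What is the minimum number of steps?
3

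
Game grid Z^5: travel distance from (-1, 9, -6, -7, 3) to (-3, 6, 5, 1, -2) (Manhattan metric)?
29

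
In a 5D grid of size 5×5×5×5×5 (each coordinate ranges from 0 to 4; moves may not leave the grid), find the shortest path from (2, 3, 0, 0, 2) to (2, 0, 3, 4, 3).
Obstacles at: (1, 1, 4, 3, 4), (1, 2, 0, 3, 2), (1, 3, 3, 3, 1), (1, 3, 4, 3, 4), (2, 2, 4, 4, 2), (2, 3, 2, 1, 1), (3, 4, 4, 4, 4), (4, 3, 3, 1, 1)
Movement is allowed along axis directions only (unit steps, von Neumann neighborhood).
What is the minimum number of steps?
11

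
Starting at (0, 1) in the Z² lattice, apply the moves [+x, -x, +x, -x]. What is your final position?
(0, 1)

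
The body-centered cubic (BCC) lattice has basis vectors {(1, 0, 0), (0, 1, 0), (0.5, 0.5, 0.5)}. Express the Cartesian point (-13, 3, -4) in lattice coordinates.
-9b₁ + 7b₂ - 8b₃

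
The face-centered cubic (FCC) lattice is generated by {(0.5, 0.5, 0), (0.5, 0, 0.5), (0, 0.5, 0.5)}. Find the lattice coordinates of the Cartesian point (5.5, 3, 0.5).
8b₁ + 3b₂ - 2b₃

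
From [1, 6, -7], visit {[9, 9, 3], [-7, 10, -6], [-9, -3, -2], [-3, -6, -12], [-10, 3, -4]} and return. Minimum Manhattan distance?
108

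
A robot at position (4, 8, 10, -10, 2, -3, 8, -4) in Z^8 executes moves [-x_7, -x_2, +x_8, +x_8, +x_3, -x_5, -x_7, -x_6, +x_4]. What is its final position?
(4, 7, 11, -9, 1, -4, 6, -2)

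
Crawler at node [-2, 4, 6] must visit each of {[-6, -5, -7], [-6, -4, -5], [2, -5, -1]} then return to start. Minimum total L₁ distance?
60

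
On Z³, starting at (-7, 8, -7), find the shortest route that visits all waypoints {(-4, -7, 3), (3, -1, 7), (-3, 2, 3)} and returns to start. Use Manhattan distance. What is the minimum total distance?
78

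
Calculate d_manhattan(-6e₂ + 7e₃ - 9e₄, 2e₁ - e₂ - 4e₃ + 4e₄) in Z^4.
31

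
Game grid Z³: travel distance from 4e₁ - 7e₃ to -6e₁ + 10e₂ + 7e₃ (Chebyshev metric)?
14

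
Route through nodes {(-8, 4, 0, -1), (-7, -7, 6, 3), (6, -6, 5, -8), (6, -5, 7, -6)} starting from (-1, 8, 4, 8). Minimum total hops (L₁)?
76
(one optimal route: (-1, 8, 4, 8) → (-8, 4, 0, -1) → (-7, -7, 6, 3) → (6, -5, 7, -6) → (6, -6, 5, -8))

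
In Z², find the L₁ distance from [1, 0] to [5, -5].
9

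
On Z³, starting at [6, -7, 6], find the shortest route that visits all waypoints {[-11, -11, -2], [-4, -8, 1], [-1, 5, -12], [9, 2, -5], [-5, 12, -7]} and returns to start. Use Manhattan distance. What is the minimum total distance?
122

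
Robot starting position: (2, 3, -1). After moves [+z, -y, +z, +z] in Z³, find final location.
(2, 2, 2)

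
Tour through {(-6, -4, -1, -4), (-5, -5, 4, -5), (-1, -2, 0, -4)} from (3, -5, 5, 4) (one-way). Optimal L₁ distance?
34
(one optimal route: (3, -5, 5, 4) → (-5, -5, 4, -5) → (-6, -4, -1, -4) → (-1, -2, 0, -4))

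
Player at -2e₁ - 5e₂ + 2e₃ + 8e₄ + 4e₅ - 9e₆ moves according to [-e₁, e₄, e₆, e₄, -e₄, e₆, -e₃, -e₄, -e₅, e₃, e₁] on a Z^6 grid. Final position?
(-2, -5, 2, 8, 3, -7)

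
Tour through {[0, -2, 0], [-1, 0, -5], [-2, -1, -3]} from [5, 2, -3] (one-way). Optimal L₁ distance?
20
(one optimal route: (5, 2, -3) → (-1, 0, -5) → (-2, -1, -3) → (0, -2, 0))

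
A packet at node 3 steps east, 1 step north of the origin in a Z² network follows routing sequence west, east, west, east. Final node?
(3, 1)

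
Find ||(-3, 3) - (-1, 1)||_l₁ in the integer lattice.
4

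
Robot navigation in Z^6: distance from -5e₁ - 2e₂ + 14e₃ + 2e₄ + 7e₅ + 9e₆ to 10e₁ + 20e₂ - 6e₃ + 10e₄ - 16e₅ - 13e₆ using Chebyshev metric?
23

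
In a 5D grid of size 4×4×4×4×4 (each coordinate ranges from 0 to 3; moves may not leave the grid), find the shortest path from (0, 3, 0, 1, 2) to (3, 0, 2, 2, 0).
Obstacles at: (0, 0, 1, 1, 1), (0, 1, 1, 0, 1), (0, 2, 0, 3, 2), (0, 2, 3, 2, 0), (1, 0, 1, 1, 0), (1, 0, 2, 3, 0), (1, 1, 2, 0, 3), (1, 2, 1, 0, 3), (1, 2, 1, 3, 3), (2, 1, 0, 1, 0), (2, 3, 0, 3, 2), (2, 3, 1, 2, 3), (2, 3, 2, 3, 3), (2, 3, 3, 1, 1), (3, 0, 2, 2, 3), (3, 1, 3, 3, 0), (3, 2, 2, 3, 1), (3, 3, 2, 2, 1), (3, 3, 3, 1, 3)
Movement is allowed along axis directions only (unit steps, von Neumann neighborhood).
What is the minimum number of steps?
11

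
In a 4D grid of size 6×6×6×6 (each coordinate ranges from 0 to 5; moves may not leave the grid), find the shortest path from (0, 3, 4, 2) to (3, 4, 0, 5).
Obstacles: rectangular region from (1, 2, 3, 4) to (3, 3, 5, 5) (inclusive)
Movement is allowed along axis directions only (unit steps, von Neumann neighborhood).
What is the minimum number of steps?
11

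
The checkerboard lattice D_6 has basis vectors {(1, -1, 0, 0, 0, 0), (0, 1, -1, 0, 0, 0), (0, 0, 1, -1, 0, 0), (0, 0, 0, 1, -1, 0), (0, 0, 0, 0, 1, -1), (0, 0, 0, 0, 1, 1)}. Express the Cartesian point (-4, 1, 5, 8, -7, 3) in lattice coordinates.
-4b₁ - 3b₂ + 2b₃ + 10b₄ + 3b₆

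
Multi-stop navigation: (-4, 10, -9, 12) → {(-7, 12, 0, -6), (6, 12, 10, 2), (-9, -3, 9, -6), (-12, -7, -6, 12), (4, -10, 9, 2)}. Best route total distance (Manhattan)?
150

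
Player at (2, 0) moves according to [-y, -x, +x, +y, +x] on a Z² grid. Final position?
(3, 0)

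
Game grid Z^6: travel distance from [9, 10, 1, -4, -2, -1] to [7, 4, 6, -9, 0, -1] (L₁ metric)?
20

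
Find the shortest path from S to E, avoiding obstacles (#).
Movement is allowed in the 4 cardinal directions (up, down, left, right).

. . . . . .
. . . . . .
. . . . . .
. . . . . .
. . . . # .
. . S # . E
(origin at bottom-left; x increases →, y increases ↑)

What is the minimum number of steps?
7
(one shortest path: (2, 0) → (2, 1) → (3, 1) → (3, 2) → (4, 2) → (5, 2) → (5, 1) → (5, 0))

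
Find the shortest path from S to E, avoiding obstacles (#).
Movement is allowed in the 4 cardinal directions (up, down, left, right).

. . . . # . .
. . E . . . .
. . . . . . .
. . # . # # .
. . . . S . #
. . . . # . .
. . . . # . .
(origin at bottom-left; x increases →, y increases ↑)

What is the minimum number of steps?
5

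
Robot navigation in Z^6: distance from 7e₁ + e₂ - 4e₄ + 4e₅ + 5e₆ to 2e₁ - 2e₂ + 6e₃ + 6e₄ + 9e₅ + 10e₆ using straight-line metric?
14.8324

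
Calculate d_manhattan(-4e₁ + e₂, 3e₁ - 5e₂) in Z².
13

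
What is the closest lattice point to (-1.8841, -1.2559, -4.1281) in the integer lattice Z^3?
(-2, -1, -4)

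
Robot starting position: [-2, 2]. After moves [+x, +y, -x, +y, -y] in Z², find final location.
(-2, 3)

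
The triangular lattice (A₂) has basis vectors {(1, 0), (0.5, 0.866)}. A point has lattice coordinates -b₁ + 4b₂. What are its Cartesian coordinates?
(1, 3.464)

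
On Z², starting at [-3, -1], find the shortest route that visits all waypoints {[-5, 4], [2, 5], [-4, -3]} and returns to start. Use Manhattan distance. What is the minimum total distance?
30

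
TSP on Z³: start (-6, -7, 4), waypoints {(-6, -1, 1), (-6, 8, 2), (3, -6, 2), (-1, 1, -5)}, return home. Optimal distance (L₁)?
68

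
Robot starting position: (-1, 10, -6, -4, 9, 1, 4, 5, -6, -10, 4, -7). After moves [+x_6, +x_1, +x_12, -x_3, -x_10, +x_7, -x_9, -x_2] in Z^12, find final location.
(0, 9, -7, -4, 9, 2, 5, 5, -7, -11, 4, -6)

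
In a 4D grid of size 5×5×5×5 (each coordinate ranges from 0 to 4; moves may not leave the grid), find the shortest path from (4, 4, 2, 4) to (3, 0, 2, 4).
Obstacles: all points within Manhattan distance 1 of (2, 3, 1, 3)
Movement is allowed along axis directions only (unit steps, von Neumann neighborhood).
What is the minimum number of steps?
5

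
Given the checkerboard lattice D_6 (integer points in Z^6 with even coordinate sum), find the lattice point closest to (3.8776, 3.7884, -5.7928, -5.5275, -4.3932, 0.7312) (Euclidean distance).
(4, 4, -6, -5, -4, 1)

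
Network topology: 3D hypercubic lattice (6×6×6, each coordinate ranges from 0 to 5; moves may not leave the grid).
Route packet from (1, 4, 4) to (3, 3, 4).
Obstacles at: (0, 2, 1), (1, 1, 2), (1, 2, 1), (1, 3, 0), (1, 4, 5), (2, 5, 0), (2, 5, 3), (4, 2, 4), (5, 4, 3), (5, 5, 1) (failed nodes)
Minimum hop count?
3
(one shortest path: (1, 4, 4) → (2, 4, 4) → (3, 4, 4) → (3, 3, 4))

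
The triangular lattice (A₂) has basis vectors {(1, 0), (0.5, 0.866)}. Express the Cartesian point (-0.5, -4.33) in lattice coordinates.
2b₁ - 5b₂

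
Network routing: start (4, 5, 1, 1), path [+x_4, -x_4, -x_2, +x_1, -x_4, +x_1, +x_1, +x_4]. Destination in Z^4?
(7, 4, 1, 1)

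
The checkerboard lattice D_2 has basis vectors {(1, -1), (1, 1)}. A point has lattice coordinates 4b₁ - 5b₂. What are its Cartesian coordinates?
(-1, -9)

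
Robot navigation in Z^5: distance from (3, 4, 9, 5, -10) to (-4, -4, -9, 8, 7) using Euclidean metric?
27.1109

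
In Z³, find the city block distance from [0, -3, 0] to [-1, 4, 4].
12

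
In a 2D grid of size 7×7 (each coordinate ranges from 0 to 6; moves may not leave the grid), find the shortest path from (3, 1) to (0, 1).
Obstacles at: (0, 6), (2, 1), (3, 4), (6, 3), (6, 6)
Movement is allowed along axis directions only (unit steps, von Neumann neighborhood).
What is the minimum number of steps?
5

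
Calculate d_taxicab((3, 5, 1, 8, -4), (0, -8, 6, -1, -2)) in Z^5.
32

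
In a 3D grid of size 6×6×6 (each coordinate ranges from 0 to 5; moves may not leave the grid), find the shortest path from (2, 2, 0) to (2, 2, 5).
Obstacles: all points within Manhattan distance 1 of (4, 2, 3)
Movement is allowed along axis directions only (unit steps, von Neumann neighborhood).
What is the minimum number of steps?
5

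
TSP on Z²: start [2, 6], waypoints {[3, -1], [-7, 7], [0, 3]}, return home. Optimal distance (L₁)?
36
(one optimal route: (2, 6) → (3, -1) → (0, 3) → (-7, 7) → (2, 6))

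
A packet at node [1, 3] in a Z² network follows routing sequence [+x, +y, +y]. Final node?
(2, 5)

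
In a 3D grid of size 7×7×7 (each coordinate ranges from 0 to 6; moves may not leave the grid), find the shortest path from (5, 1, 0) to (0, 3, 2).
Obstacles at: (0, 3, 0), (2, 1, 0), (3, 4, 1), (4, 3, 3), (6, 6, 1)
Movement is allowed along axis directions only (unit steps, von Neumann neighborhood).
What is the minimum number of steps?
9
(one shortest path: (5, 1, 0) → (4, 1, 0) → (3, 1, 0) → (3, 2, 0) → (2, 2, 0) → (1, 2, 0) → (0, 2, 0) → (0, 2, 1) → (0, 3, 1) → (0, 3, 2))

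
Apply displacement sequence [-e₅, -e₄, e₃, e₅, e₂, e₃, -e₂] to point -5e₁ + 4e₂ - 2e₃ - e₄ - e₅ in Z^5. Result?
(-5, 4, 0, -2, -1)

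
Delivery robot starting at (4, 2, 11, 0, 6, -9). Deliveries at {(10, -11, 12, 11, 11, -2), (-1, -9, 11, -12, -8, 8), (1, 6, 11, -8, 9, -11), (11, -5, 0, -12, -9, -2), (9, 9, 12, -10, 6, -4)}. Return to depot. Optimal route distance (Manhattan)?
238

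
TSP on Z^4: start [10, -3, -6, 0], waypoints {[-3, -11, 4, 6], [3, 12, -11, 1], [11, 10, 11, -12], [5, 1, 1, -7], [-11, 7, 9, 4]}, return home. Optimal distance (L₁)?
204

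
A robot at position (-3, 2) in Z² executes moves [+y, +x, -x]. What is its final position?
(-3, 3)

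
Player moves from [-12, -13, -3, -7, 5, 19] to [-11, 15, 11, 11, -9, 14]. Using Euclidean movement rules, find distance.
39.064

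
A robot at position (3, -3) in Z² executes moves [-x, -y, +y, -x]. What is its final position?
(1, -3)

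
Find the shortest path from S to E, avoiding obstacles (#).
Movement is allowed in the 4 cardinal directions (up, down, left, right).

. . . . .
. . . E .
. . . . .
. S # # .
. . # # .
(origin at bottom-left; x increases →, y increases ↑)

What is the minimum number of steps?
4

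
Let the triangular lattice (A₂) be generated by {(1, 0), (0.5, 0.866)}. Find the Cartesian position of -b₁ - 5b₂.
(-3.5, -4.33)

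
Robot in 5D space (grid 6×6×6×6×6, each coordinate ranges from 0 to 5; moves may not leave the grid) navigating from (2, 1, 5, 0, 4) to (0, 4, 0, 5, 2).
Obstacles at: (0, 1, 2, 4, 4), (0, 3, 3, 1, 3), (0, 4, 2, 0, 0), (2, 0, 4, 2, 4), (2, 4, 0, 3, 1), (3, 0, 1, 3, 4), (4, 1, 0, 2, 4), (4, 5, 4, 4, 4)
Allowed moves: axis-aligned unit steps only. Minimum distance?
17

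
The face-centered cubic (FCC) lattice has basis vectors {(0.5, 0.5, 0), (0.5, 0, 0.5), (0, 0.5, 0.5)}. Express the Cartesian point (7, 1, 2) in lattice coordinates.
6b₁ + 8b₂ - 4b₃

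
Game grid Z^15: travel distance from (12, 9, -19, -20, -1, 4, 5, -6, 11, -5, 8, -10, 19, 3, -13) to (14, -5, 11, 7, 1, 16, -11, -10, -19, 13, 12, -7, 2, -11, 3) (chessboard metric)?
30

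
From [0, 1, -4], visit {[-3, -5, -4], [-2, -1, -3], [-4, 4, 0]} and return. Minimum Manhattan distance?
36
(one optimal route: (0, 1, -4) → (-3, -5, -4) → (-2, -1, -3) → (-4, 4, 0) → (0, 1, -4))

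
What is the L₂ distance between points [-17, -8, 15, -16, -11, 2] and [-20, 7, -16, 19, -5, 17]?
51.7784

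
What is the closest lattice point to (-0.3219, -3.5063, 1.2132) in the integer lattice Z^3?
(0, -4, 1)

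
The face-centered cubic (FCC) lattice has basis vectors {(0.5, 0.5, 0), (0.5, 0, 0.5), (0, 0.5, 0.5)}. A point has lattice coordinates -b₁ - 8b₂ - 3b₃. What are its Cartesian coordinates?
(-4.5, -2, -5.5)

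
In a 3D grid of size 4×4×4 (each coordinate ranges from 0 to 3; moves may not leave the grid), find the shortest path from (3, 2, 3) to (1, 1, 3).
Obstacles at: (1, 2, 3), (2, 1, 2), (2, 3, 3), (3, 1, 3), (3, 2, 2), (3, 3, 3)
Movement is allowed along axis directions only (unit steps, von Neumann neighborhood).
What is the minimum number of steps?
3
(one shortest path: (3, 2, 3) → (2, 2, 3) → (2, 1, 3) → (1, 1, 3))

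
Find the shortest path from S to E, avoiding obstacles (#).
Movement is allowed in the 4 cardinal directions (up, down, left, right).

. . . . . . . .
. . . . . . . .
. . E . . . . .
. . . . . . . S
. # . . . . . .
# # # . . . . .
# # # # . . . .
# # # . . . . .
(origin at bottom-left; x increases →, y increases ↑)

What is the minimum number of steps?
6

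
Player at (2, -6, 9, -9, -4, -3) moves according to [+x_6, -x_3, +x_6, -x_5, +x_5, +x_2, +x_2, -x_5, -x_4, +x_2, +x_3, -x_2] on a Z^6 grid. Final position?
(2, -4, 9, -10, -5, -1)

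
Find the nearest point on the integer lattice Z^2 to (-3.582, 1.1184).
(-4, 1)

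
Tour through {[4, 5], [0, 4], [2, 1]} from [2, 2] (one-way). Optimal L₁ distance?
11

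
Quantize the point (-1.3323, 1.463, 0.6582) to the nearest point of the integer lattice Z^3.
(-1, 1, 1)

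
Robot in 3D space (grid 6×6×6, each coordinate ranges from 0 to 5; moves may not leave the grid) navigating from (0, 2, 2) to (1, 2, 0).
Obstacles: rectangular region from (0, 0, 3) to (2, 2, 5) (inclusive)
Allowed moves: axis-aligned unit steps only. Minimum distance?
3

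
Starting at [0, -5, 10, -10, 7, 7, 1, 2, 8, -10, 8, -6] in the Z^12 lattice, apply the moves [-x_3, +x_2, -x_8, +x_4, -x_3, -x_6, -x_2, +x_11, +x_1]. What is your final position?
(1, -5, 8, -9, 7, 6, 1, 1, 8, -10, 9, -6)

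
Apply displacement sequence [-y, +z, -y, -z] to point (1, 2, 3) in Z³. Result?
(1, 0, 3)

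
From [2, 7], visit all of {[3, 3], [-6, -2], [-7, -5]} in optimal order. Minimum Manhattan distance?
23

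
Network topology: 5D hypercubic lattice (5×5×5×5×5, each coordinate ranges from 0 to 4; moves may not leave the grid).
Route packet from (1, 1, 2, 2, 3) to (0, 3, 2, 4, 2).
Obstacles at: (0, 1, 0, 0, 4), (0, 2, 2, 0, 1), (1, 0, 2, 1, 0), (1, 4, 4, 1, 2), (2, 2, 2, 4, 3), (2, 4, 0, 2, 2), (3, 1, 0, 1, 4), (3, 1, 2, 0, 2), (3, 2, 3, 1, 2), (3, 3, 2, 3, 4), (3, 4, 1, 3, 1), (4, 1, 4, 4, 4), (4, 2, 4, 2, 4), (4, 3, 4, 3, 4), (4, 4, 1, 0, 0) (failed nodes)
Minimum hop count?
6
(one shortest path: (1, 1, 2, 2, 3) → (0, 1, 2, 2, 3) → (0, 2, 2, 2, 3) → (0, 3, 2, 2, 3) → (0, 3, 2, 3, 3) → (0, 3, 2, 4, 3) → (0, 3, 2, 4, 2))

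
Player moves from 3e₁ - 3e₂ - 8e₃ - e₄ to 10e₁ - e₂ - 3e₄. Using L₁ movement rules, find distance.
19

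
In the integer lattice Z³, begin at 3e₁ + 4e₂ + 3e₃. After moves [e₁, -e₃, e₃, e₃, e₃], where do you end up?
(4, 4, 5)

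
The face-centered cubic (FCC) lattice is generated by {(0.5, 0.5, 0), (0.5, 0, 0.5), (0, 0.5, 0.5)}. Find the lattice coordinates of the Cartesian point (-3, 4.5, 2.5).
-b₁ - 5b₂ + 10b₃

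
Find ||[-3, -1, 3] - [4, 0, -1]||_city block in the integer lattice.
12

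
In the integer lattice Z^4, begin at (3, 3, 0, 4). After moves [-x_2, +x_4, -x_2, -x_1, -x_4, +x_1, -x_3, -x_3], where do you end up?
(3, 1, -2, 4)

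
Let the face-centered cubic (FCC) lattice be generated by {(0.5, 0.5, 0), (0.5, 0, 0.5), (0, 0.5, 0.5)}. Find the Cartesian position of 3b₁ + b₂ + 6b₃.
(2, 4.5, 3.5)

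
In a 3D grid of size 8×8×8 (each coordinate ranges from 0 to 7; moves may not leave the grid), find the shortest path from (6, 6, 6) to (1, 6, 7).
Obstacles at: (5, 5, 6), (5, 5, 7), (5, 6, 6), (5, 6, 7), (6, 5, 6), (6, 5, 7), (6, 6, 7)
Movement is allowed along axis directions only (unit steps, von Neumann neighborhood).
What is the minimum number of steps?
8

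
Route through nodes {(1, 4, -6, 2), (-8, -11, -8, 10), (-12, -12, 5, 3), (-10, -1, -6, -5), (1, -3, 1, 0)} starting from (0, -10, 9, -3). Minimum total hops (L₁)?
112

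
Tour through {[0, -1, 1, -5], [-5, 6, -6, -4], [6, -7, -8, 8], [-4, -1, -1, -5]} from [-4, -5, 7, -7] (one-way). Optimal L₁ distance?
74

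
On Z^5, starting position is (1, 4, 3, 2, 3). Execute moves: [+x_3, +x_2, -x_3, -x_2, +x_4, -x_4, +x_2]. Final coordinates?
(1, 5, 3, 2, 3)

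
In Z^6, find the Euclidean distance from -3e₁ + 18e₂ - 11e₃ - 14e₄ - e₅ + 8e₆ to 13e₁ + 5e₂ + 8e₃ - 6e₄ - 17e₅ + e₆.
33.9853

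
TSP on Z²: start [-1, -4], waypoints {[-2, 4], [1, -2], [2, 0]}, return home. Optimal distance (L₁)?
24
(one optimal route: (-1, -4) → (-2, 4) → (2, 0) → (1, -2) → (-1, -4))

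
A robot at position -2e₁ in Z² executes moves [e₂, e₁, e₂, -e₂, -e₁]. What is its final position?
(-2, 1)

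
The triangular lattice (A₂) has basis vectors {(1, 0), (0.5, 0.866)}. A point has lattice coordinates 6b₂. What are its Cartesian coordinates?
(3, 5.196)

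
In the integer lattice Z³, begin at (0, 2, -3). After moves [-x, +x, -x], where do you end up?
(-1, 2, -3)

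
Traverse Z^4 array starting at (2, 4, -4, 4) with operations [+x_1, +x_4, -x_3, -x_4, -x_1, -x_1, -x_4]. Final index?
(1, 4, -5, 3)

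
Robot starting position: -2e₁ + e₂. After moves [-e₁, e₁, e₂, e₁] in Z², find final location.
(-1, 2)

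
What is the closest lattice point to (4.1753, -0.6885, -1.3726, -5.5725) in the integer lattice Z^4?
(4, -1, -1, -6)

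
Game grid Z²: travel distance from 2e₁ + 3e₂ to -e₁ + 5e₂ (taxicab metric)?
5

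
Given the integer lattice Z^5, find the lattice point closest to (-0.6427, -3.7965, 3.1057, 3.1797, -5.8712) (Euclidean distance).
(-1, -4, 3, 3, -6)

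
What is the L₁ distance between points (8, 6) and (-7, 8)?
17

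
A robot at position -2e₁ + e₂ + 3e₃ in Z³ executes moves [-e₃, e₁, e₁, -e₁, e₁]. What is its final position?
(0, 1, 2)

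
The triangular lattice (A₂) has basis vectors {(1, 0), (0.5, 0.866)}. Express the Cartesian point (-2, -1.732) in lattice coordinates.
-b₁ - 2b₂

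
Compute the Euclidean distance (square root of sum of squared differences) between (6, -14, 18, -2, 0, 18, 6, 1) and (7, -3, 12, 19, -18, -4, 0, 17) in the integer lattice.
41.2189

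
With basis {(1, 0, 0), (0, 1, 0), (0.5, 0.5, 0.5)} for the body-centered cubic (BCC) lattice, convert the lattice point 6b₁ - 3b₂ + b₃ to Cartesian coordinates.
(6.5, -2.5, 0.5)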